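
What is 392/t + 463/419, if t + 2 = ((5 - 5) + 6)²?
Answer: 89995/7123 ≈ 12.634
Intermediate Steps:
t = 34 (t = -2 + ((5 - 5) + 6)² = -2 + (0 + 6)² = -2 + 6² = -2 + 36 = 34)
392/t + 463/419 = 392/34 + 463/419 = 392*(1/34) + 463*(1/419) = 196/17 + 463/419 = 89995/7123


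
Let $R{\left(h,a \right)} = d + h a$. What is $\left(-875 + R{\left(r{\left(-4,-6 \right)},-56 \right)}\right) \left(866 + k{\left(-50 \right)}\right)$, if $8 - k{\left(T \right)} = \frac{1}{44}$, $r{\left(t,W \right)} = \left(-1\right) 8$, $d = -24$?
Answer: $- \frac{1576655}{4} \approx -3.9416 \cdot 10^{5}$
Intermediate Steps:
$r{\left(t,W \right)} = -8$
$R{\left(h,a \right)} = -24 + a h$ ($R{\left(h,a \right)} = -24 + h a = -24 + a h$)
$k{\left(T \right)} = \frac{351}{44}$ ($k{\left(T \right)} = 8 - \frac{1}{44} = \frac{351}{44}$)
$\left(-875 + R{\left(r{\left(-4,-6 \right)},-56 \right)}\right) \left(866 + k{\left(-50 \right)}\right) = \left(-875 - -424\right) \left(866 + \frac{351}{44}\right) = \left(-875 + \left(-24 + 448\right)\right) \frac{38455}{44} = \left(-875 + 424\right) \frac{38455}{44} = \left(-451\right) \frac{38455}{44} = - \frac{1576655}{4}$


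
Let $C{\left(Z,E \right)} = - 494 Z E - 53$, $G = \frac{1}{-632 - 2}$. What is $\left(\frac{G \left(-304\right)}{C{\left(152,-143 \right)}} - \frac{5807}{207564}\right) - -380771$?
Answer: $\frac{12810328370569771087}{33643132780068} \approx 3.8077 \cdot 10^{5}$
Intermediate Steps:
$G = - \frac{1}{634}$ ($G = \frac{1}{-634} = - \frac{1}{634} \approx -0.0015773$)
$C{\left(Z,E \right)} = -53 - 494 E Z$ ($C{\left(Z,E \right)} = - 494 E Z - 53 = -53 - 494 E Z$)
$\left(\frac{G \left(-304\right)}{C{\left(152,-143 \right)}} - \frac{5807}{207564}\right) - -380771 = \left(\frac{\left(- \frac{1}{634}\right) \left(-304\right)}{-53 - \left(-70642\right) 152} - \frac{5807}{207564}\right) - -380771 = \left(\frac{152}{317 \left(-53 + 10737584\right)} - \frac{5807}{207564}\right) + 380771 = \left(\frac{152}{317 \cdot 10737531} - \frac{5807}{207564}\right) + 380771 = \left(\frac{152}{317} \cdot \frac{1}{10737531} - \frac{5807}{207564}\right) + 380771 = \left(\frac{152}{3403797327} - \frac{5807}{207564}\right) + 380771 = - \frac{941229501341}{33643132780068} + 380771 = \frac{12810328370569771087}{33643132780068}$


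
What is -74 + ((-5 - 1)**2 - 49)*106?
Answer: -1452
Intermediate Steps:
-74 + ((-5 - 1)**2 - 49)*106 = -74 + ((-6)**2 - 49)*106 = -74 + (36 - 49)*106 = -74 - 13*106 = -74 - 1378 = -1452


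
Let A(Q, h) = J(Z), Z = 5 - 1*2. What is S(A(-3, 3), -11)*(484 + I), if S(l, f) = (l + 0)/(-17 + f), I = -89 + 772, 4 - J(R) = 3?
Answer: -1167/28 ≈ -41.679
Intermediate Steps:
Z = 3 (Z = 5 - 2 = 3)
J(R) = 1 (J(R) = 4 - 1*3 = 4 - 3 = 1)
A(Q, h) = 1
I = 683
S(l, f) = l/(-17 + f)
S(A(-3, 3), -11)*(484 + I) = (1/(-17 - 11))*(484 + 683) = (1/(-28))*1167 = (1*(-1/28))*1167 = -1/28*1167 = -1167/28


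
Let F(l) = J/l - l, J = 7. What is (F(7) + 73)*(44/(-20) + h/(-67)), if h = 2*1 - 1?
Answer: -742/5 ≈ -148.40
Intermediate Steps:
h = 1 (h = 2 - 1 = 1)
F(l) = -l + 7/l (F(l) = 7/l - l = -l + 7/l)
(F(7) + 73)*(44/(-20) + h/(-67)) = ((-1*7 + 7/7) + 73)*(44/(-20) + 1/(-67)) = ((-7 + 7*(⅐)) + 73)*(44*(-1/20) + 1*(-1/67)) = ((-7 + 1) + 73)*(-11/5 - 1/67) = (-6 + 73)*(-742/335) = 67*(-742/335) = -742/5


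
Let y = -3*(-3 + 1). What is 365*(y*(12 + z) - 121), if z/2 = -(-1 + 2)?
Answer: -22265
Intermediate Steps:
y = 6 (y = -3*(-2) = 6)
z = -2 (z = 2*(-(-1 + 2)) = 2*(-1*1) = 2*(-1) = -2)
365*(y*(12 + z) - 121) = 365*(6*(12 - 2) - 121) = 365*(6*10 - 121) = 365*(60 - 121) = 365*(-61) = -22265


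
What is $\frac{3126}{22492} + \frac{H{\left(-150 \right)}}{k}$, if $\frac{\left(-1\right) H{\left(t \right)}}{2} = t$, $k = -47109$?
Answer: $\frac{23419189}{176595938} \approx 0.13261$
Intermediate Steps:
$H{\left(t \right)} = - 2 t$
$\frac{3126}{22492} + \frac{H{\left(-150 \right)}}{k} = \frac{3126}{22492} + \frac{\left(-2\right) \left(-150\right)}{-47109} = 3126 \cdot \frac{1}{22492} + 300 \left(- \frac{1}{47109}\right) = \frac{1563}{11246} - \frac{100}{15703} = \frac{23419189}{176595938}$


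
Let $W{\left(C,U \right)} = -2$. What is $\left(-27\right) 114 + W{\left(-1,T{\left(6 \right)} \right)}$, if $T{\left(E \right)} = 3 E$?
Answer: $-3080$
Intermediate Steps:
$\left(-27\right) 114 + W{\left(-1,T{\left(6 \right)} \right)} = \left(-27\right) 114 - 2 = -3078 - 2 = -3080$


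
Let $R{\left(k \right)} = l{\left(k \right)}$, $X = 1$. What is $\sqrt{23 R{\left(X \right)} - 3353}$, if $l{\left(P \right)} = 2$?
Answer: $i \sqrt{3307} \approx 57.507 i$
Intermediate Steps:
$R{\left(k \right)} = 2$
$\sqrt{23 R{\left(X \right)} - 3353} = \sqrt{23 \cdot 2 - 3353} = \sqrt{46 - 3353} = \sqrt{-3307} = i \sqrt{3307}$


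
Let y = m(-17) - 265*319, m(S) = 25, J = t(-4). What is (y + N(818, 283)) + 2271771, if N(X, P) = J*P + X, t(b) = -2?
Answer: 2187513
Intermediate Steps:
J = -2
N(X, P) = X - 2*P (N(X, P) = -2*P + X = X - 2*P)
y = -84510 (y = 25 - 265*319 = 25 - 84535 = -84510)
(y + N(818, 283)) + 2271771 = (-84510 + (818 - 2*283)) + 2271771 = (-84510 + (818 - 566)) + 2271771 = (-84510 + 252) + 2271771 = -84258 + 2271771 = 2187513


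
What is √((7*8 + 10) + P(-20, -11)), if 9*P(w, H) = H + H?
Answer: 2*√143/3 ≈ 7.9722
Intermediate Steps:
P(w, H) = 2*H/9 (P(w, H) = (H + H)/9 = (2*H)/9 = 2*H/9)
√((7*8 + 10) + P(-20, -11)) = √((7*8 + 10) + (2/9)*(-11)) = √((56 + 10) - 22/9) = √(66 - 22/9) = √(572/9) = 2*√143/3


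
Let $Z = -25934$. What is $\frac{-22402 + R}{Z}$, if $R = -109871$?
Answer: $\frac{132273}{25934} \approx 5.1004$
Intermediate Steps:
$\frac{-22402 + R}{Z} = \frac{-22402 - 109871}{-25934} = \left(-132273\right) \left(- \frac{1}{25934}\right) = \frac{132273}{25934}$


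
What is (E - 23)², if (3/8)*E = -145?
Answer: 1510441/9 ≈ 1.6783e+5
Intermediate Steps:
E = -1160/3 (E = (8/3)*(-145) = -1160/3 ≈ -386.67)
(E - 23)² = (-1160/3 - 23)² = (-1229/3)² = 1510441/9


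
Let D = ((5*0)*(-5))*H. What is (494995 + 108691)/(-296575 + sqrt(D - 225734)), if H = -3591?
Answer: -179038175450/87956956359 - 603686*I*sqrt(225734)/87956956359 ≈ -2.0355 - 0.0032609*I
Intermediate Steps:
D = 0 (D = ((5*0)*(-5))*(-3591) = (0*(-5))*(-3591) = 0*(-3591) = 0)
(494995 + 108691)/(-296575 + sqrt(D - 225734)) = (494995 + 108691)/(-296575 + sqrt(0 - 225734)) = 603686/(-296575 + sqrt(-225734)) = 603686/(-296575 + I*sqrt(225734))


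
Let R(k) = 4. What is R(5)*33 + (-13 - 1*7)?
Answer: 112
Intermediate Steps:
R(5)*33 + (-13 - 1*7) = 4*33 + (-13 - 1*7) = 132 + (-13 - 7) = 132 - 20 = 112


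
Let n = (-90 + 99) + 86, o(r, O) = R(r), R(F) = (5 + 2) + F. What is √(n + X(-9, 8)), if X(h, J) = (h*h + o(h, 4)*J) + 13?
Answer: √173 ≈ 13.153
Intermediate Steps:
R(F) = 7 + F
o(r, O) = 7 + r
X(h, J) = 13 + h² + J*(7 + h) (X(h, J) = (h*h + (7 + h)*J) + 13 = (h² + J*(7 + h)) + 13 = 13 + h² + J*(7 + h))
n = 95 (n = 9 + 86 = 95)
√(n + X(-9, 8)) = √(95 + (13 + (-9)² + 8*(7 - 9))) = √(95 + (13 + 81 + 8*(-2))) = √(95 + (13 + 81 - 16)) = √(95 + 78) = √173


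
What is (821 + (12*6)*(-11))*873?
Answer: 25317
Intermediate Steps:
(821 + (12*6)*(-11))*873 = (821 + 72*(-11))*873 = (821 - 792)*873 = 29*873 = 25317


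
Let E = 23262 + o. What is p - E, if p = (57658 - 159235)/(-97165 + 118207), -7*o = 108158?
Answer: -54819211/7014 ≈ -7815.7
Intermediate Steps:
o = -108158/7 (o = -1/7*108158 = -108158/7 ≈ -15451.)
p = -4837/1002 (p = -101577/21042 = -101577*1/21042 = -4837/1002 ≈ -4.8273)
E = 54676/7 (E = 23262 - 108158/7 = 54676/7 ≈ 7810.9)
p - E = -4837/1002 - 1*54676/7 = -4837/1002 - 54676/7 = -54819211/7014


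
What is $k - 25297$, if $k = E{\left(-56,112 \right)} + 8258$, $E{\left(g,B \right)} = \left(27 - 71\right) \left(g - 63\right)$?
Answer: $-11803$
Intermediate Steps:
$E{\left(g,B \right)} = 2772 - 44 g$ ($E{\left(g,B \right)} = - 44 \left(-63 + g\right) = 2772 - 44 g$)
$k = 13494$ ($k = \left(2772 - -2464\right) + 8258 = \left(2772 + 2464\right) + 8258 = 5236 + 8258 = 13494$)
$k - 25297 = 13494 - 25297 = -11803$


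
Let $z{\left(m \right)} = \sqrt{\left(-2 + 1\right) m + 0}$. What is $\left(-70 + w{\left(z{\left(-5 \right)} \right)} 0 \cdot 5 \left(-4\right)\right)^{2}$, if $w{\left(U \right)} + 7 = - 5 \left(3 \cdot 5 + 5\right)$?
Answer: $4900$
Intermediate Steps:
$z{\left(m \right)} = \sqrt{- m}$ ($z{\left(m \right)} = \sqrt{- m + 0} = \sqrt{- m}$)
$w{\left(U \right)} = -107$ ($w{\left(U \right)} = -7 - 5 \left(3 \cdot 5 + 5\right) = -7 - 5 \left(15 + 5\right) = -7 - 100 = -107$)
$\left(-70 + w{\left(z{\left(-5 \right)} \right)} 0 \cdot 5 \left(-4\right)\right)^{2} = \left(-70 - 107 \cdot 0 \cdot 5 \left(-4\right)\right)^{2} = \left(-70 - 107 \cdot 0 \left(-4\right)\right)^{2} = \left(-70 - 0\right)^{2} = \left(-70 + 0\right)^{2} = \left(-70\right)^{2} = 4900$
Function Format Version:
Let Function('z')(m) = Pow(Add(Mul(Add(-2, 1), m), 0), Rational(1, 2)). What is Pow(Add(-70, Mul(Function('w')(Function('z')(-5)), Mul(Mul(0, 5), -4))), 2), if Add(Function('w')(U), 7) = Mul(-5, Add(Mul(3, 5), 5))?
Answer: 4900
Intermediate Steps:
Function('z')(m) = Pow(Mul(-1, m), Rational(1, 2)) (Function('z')(m) = Pow(Add(Mul(-1, m), 0), Rational(1, 2)) = Pow(Mul(-1, m), Rational(1, 2)))
Function('w')(U) = -107 (Function('w')(U) = Add(-7, Mul(-5, Add(Mul(3, 5), 5))) = Add(-7, Mul(-5, Add(15, 5))) = Add(-7, Mul(-5, 20)) = Add(-7, -100) = -107)
Pow(Add(-70, Mul(Function('w')(Function('z')(-5)), Mul(Mul(0, 5), -4))), 2) = Pow(Add(-70, Mul(-107, Mul(Mul(0, 5), -4))), 2) = Pow(Add(-70, Mul(-107, Mul(0, -4))), 2) = Pow(Add(-70, Mul(-107, 0)), 2) = Pow(Add(-70, 0), 2) = Pow(-70, 2) = 4900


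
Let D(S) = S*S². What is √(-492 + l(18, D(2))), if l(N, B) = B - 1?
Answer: I*√485 ≈ 22.023*I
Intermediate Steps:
D(S) = S³
l(N, B) = -1 + B
√(-492 + l(18, D(2))) = √(-492 + (-1 + 2³)) = √(-492 + (-1 + 8)) = √(-492 + 7) = √(-485) = I*√485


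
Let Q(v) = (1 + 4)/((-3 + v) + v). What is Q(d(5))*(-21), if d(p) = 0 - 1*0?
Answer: 35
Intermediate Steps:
d(p) = 0 (d(p) = 0 + 0 = 0)
Q(v) = 5/(-3 + 2*v)
Q(d(5))*(-21) = (5/(-3 + 2*0))*(-21) = (5/(-3 + 0))*(-21) = (5/(-3))*(-21) = (5*(-⅓))*(-21) = -5/3*(-21) = 35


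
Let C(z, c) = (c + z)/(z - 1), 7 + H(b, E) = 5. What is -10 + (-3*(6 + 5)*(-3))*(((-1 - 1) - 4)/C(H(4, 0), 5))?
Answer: 584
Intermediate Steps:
H(b, E) = -2 (H(b, E) = -7 + 5 = -2)
C(z, c) = (c + z)/(-1 + z)
-10 + (-3*(6 + 5)*(-3))*(((-1 - 1) - 4)/C(H(4, 0), 5)) = -10 + (-3*(6 + 5)*(-3))*(((-1 - 1) - 4)/(((5 - 2)/(-1 - 2)))) = -10 + (-33*(-3))*((-2 - 4)/((3/(-3)))) = -10 + (-3*(-33))*(-6/((-1/3*3))) = -10 + 99*(-6/(-1)) = -10 + 99*(-6*(-1)) = -10 + 99*6 = -10 + 594 = 584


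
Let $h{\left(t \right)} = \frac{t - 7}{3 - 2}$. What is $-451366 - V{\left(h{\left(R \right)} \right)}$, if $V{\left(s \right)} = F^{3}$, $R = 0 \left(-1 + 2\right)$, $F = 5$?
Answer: $-451491$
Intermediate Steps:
$R = 0$ ($R = 0 \cdot 1 = 0$)
$h{\left(t \right)} = -7 + t$ ($h{\left(t \right)} = \frac{-7 + t}{1} = \left(-7 + t\right) 1 = -7 + t$)
$V{\left(s \right)} = 125$ ($V{\left(s \right)} = 5^{3} = 125$)
$-451366 - V{\left(h{\left(R \right)} \right)} = -451366 - 125 = -451491$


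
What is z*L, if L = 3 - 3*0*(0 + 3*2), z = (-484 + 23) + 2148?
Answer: 5061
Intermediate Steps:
z = 1687 (z = -461 + 2148 = 1687)
L = 3 (L = 3 - 0*(0 + 6) = 3 - 0*6 = 3 - 1*0 = 3 + 0 = 3)
z*L = 1687*3 = 5061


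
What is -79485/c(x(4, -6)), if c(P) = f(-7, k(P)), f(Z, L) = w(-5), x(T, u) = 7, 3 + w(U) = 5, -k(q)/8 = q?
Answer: -79485/2 ≈ -39743.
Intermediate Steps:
k(q) = -8*q
w(U) = 2 (w(U) = -3 + 5 = 2)
f(Z, L) = 2
c(P) = 2
-79485/c(x(4, -6)) = -79485/2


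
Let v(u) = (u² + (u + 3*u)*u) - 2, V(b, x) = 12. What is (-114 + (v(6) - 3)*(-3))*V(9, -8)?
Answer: -7668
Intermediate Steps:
v(u) = -2 + 5*u² (v(u) = (u² + (4*u)*u) - 2 = (u² + 4*u²) - 2 = 5*u² - 2 = -2 + 5*u²)
(-114 + (v(6) - 3)*(-3))*V(9, -8) = (-114 + ((-2 + 5*6²) - 3)*(-3))*12 = (-114 + ((-2 + 5*36) - 3)*(-3))*12 = (-114 + ((-2 + 180) - 3)*(-3))*12 = (-114 + (178 - 3)*(-3))*12 = (-114 + 175*(-3))*12 = (-114 - 525)*12 = -639*12 = -7668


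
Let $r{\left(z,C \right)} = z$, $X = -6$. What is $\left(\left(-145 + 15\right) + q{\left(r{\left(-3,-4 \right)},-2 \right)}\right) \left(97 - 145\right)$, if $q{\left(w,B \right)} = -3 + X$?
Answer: $6672$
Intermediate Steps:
$q{\left(w,B \right)} = -9$ ($q{\left(w,B \right)} = -3 - 6 = -9$)
$\left(\left(-145 + 15\right) + q{\left(r{\left(-3,-4 \right)},-2 \right)}\right) \left(97 - 145\right) = \left(\left(-145 + 15\right) - 9\right) \left(97 - 145\right) = \left(-130 - 9\right) \left(-48\right) = \left(-139\right) \left(-48\right) = 6672$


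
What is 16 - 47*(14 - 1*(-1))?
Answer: -689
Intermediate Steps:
16 - 47*(14 - 1*(-1)) = 16 - 47*(14 + 1) = 16 - 47*15 = 16 - 705 = -689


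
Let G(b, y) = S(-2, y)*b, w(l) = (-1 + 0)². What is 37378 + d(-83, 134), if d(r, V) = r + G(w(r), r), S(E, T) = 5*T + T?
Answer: 36797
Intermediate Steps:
w(l) = 1 (w(l) = (-1)² = 1)
S(E, T) = 6*T
G(b, y) = 6*b*y (G(b, y) = (6*y)*b = 6*b*y)
d(r, V) = 7*r (d(r, V) = r + 6*1*r = r + 6*r = 7*r)
37378 + d(-83, 134) = 37378 + 7*(-83) = 37378 - 581 = 36797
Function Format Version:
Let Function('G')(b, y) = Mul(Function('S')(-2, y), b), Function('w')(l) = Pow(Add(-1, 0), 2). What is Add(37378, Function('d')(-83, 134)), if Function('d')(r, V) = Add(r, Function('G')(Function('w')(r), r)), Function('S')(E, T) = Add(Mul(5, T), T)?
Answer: 36797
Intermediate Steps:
Function('w')(l) = 1 (Function('w')(l) = Pow(-1, 2) = 1)
Function('S')(E, T) = Mul(6, T)
Function('G')(b, y) = Mul(6, b, y) (Function('G')(b, y) = Mul(Mul(6, y), b) = Mul(6, b, y))
Function('d')(r, V) = Mul(7, r) (Function('d')(r, V) = Add(r, Mul(6, 1, r)) = Add(r, Mul(6, r)) = Mul(7, r))
Add(37378, Function('d')(-83, 134)) = Add(37378, Mul(7, -83)) = Add(37378, -581) = 36797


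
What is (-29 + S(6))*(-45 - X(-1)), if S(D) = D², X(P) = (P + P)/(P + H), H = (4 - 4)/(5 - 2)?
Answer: -329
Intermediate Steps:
H = 0 (H = 0/3 = 0*(⅓) = 0)
X(P) = 2 (X(P) = (P + P)/(P + 0) = (2*P)/P = 2)
(-29 + S(6))*(-45 - X(-1)) = (-29 + 6²)*(-45 - 1*2) = (-29 + 36)*(-45 - 2) = 7*(-47) = -329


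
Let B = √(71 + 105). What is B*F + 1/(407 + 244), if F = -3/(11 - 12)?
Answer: 1/651 + 12*√11 ≈ 39.801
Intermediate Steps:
B = 4*√11 (B = √176 = 4*√11 ≈ 13.266)
F = 3 (F = -3/(-1) = -3*(-1) = 3)
B*F + 1/(407 + 244) = (4*√11)*3 + 1/(407 + 244) = 12*√11 + 1/651 = 1/651 + 12*√11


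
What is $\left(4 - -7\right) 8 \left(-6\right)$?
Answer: $-528$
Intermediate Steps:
$\left(4 - -7\right) 8 \left(-6\right) = \left(4 + 7\right) 8 \left(-6\right) = 11 \cdot 8 \left(-6\right) = 88 \left(-6\right) = -528$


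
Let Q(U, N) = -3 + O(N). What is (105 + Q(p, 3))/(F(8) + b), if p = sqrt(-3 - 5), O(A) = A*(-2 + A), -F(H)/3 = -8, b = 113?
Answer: 105/137 ≈ 0.76642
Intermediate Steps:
F(H) = 24 (F(H) = -3*(-8) = 24)
p = 2*I*sqrt(2) (p = sqrt(-8) = 2*I*sqrt(2) ≈ 2.8284*I)
Q(U, N) = -3 + N*(-2 + N)
(105 + Q(p, 3))/(F(8) + b) = (105 + (-3 + 3*(-2 + 3)))/(24 + 113) = (105 + (-3 + 3*1))/137 = (105 + (-3 + 3))*(1/137) = (105 + 0)*(1/137) = 105*(1/137) = 105/137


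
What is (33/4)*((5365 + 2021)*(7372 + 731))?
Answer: 987504507/2 ≈ 4.9375e+8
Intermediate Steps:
(33/4)*((5365 + 2021)*(7372 + 731)) = (33*(1/4))*(7386*8103) = (33/4)*59848758 = 987504507/2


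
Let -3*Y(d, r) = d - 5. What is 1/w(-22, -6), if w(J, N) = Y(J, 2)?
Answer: ⅑ ≈ 0.11111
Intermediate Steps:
Y(d, r) = 5/3 - d/3 (Y(d, r) = -(d - 5)/3 = -(-5 + d)/3 = 5/3 - d/3)
w(J, N) = 5/3 - J/3
1/w(-22, -6) = 1/(5/3 - ⅓*(-22)) = 1/(5/3 + 22/3) = 1/9 = ⅑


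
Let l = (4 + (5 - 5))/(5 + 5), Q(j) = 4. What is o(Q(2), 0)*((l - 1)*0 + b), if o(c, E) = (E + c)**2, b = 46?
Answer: 736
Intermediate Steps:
l = 2/5 (l = (4 + 0)/10 = 4*(1/10) = 2/5 ≈ 0.40000)
o(Q(2), 0)*((l - 1)*0 + b) = (0 + 4)**2*((2/5 - 1)*0 + 46) = 4**2*(-3/5*0 + 46) = 16*(0 + 46) = 16*46 = 736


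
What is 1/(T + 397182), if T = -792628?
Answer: -1/395446 ≈ -2.5288e-6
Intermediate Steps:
1/(T + 397182) = 1/(-792628 + 397182) = 1/(-395446) = -1/395446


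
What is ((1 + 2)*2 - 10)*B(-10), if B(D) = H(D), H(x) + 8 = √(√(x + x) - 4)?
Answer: 32 - 4*√(-4 + 2*I*√5) ≈ 28.0 - 8.9443*I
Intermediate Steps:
H(x) = -8 + √(-4 + √2*√x) (H(x) = -8 + √(√(x + x) - 4) = -8 + √(√(2*x) - 4) = -8 + √(√2*√x - 4) = -8 + √(-4 + √2*√x))
B(D) = -8 + √(-4 + √2*√D)
((1 + 2)*2 - 10)*B(-10) = ((1 + 2)*2 - 10)*(-8 + √(-4 + √2*√(-10))) = (3*2 - 10)*(-8 + √(-4 + √2*(I*√10))) = (6 - 10)*(-8 + √(-4 + 2*I*√5)) = -4*(-8 + √(-4 + 2*I*√5)) = 32 - 4*√(-4 + 2*I*√5)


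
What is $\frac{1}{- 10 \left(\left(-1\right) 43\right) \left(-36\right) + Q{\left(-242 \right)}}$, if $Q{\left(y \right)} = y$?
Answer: $- \frac{1}{15722} \approx -6.3605 \cdot 10^{-5}$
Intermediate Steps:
$\frac{1}{- 10 \left(\left(-1\right) 43\right) \left(-36\right) + Q{\left(-242 \right)}} = \frac{1}{- 10 \left(\left(-1\right) 43\right) \left(-36\right) - 242} = \frac{1}{\left(-10\right) \left(-43\right) \left(-36\right) - 242} = \frac{1}{430 \left(-36\right) - 242} = \frac{1}{-15480 - 242} = \frac{1}{-15722} = - \frac{1}{15722}$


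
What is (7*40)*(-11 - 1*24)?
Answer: -9800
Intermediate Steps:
(7*40)*(-11 - 1*24) = 280*(-11 - 24) = 280*(-35) = -9800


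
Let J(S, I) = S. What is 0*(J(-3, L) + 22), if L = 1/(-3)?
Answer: 0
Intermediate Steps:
L = -1/3 ≈ -0.33333
0*(J(-3, L) + 22) = 0*(-3 + 22) = 0*19 = 0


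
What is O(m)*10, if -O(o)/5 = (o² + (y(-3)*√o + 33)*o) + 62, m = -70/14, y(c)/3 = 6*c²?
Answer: 3900 + 40500*I*√5 ≈ 3900.0 + 90561.0*I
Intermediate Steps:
y(c) = 18*c² (y(c) = 3*(6*c²) = 18*c²)
m = -5 (m = -70*1/14 = -5)
O(o) = -310 - 5*o² - 5*o*(33 + 162*√o) (O(o) = -5*((o² + ((18*(-3)²)*√o + 33)*o) + 62) = -5*((o² + ((18*9)*√o + 33)*o) + 62) = -5*((o² + (162*√o + 33)*o) + 62) = -5*((o² + (33 + 162*√o)*o) + 62) = -5*((o² + o*(33 + 162*√o)) + 62) = -5*(62 + o² + o*(33 + 162*√o)) = -310 - 5*o² - 5*o*(33 + 162*√o))
O(m)*10 = (-310 - (-4050)*I*√5 - 165*(-5) - 5*(-5)²)*10 = (-310 - (-4050)*I*√5 + 825 - 5*25)*10 = (-310 + 4050*I*√5 + 825 - 125)*10 = (390 + 4050*I*√5)*10 = 3900 + 40500*I*√5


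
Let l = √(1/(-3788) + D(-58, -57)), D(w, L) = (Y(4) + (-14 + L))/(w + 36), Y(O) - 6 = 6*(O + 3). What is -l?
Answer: -3*√50407863/20834 ≈ -1.0223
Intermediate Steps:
Y(O) = 24 + 6*O (Y(O) = 6 + 6*(O + 3) = 6 + 6*(3 + O) = 6 + (18 + 6*O) = 24 + 6*O)
D(w, L) = (34 + L)/(36 + w) (D(w, L) = ((24 + 6*4) + (-14 + L))/(w + 36) = ((24 + 24) + (-14 + L))/(36 + w) = (48 + (-14 + L))/(36 + w) = (34 + L)/(36 + w))
l = 3*√50407863/20834 (l = √(1/(-3788) + (34 - 57)/(36 - 58)) = √(-1/3788 - 23/(-22)) = √(-1/3788 - 1/22*(-23)) = √(-1/3788 + 23/22) = √(43551/41668) = 3*√50407863/20834 ≈ 1.0223)
-l = -3*√50407863/20834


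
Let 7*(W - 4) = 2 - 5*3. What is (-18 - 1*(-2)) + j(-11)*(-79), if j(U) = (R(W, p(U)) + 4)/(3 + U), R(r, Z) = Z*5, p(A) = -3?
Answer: -997/8 ≈ -124.63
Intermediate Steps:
W = 15/7 (W = 4 + (2 - 5*3)/7 = 4 + (2 - 15)/7 = 4 + (⅐)*(-13) = 4 - 13/7 = 15/7 ≈ 2.1429)
R(r, Z) = 5*Z
j(U) = -11/(3 + U) (j(U) = (5*(-3) + 4)/(3 + U) = (-15 + 4)/(3 + U) = -11/(3 + U))
(-18 - 1*(-2)) + j(-11)*(-79) = (-18 - 1*(-2)) - 11/(3 - 11)*(-79) = (-18 + 2) - 11/(-8)*(-79) = -16 - 11*(-⅛)*(-79) = -16 + (11/8)*(-79) = -16 - 869/8 = -997/8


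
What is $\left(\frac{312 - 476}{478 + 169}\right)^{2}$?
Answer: $\frac{26896}{418609} \approx 0.064251$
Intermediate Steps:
$\left(\frac{312 - 476}{478 + 169}\right)^{2} = \left(- \frac{164}{647}\right)^{2} = \frac{26896}{418609}$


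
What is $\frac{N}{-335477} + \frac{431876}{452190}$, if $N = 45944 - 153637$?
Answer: $\frac{96791081261}{75849672315} \approx 1.2761$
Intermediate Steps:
$N = -107693$
$\frac{N}{-335477} + \frac{431876}{452190} = - \frac{107693}{-335477} + \frac{431876}{452190} = \left(-107693\right) \left(- \frac{1}{335477}\right) + 431876 \cdot \frac{1}{452190} = \frac{107693}{335477} + \frac{215938}{226095} = \frac{96791081261}{75849672315}$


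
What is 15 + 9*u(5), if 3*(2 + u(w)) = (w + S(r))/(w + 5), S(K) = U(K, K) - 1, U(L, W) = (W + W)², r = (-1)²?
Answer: -⅗ ≈ -0.60000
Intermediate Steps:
r = 1
U(L, W) = 4*W² (U(L, W) = (2*W)² = 4*W²)
S(K) = -1 + 4*K² (S(K) = 4*K² - 1 = -1 + 4*K²)
u(w) = -2 + (3 + w)/(3*(5 + w)) (u(w) = -2 + ((w + (-1 + 4*1²))/(w + 5))/3 = -2 + ((w + (-1 + 4*1))/(5 + w))/3 = -2 + ((w + (-1 + 4))/(5 + w))/3 = -2 + ((w + 3)/(5 + w))/3 = -2 + ((3 + w)/(5 + w))/3 = -2 + (3 + w)/(3*(5 + w)))
15 + 9*u(5) = 15 + 9*((-27 - 5*5)/(3*(5 + 5))) = 15 + 9*((⅓)*(-27 - 25)/10) = 15 + 9*((⅓)*(⅒)*(-52)) = 15 + 9*(-26/15) = 15 - 78/5 = -⅗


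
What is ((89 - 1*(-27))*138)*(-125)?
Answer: -2001000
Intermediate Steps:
((89 - 1*(-27))*138)*(-125) = ((89 + 27)*138)*(-125) = (116*138)*(-125) = 16008*(-125) = -2001000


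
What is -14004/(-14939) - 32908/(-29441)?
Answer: 903904376/439819099 ≈ 2.0552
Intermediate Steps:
-14004/(-14939) - 32908/(-29441) = -14004*(-1/14939) - 32908*(-1/29441) = 14004/14939 + 32908/29441 = 903904376/439819099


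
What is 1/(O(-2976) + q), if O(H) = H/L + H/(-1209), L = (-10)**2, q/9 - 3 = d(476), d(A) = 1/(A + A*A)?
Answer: -8199100/2446791 ≈ -3.3510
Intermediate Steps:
d(A) = 1/(A + A**2)
q = 681157/25228 (q = 27 + 9*(1/(476*(1 + 476))) = 27 + 9*((1/476)/477) = 27 + 9*((1/476)*(1/477)) = 27 + 9*(1/227052) = 27 + 1/25228 = 681157/25228 ≈ 27.000)
L = 100
O(H) = 1109*H/120900 (O(H) = H/100 + H/(-1209) = H*(1/100) + H*(-1/1209) = H/100 - H/1209 = 1109*H/120900)
1/(O(-2976) + q) = 1/((1109/120900)*(-2976) + 681157/25228) = 1/(-8872/325 + 681157/25228) = 1/(-2446791/8199100) = -8199100/2446791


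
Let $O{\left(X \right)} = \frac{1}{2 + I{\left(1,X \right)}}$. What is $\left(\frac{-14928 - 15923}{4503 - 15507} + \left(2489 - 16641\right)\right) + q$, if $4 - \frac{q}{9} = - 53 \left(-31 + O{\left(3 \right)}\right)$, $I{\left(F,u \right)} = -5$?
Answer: $- \frac{319767397}{11004} \approx -29059.0$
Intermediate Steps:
$O{\left(X \right)} = - \frac{1}{3}$ ($O{\left(X \right)} = \frac{1}{2 - 5} = \frac{1}{-3} = - \frac{1}{3}$)
$q = -14910$ ($q = 36 - 9 \left(- 53 \left(-31 - \frac{1}{3}\right)\right) = 36 - 9 \left(\left(-53\right) \left(- \frac{94}{3}\right)\right) = 36 - 14946 = -14910$)
$\left(\frac{-14928 - 15923}{4503 - 15507} + \left(2489 - 16641\right)\right) + q = \left(\frac{-14928 - 15923}{4503 - 15507} + \left(2489 - 16641\right)\right) - 14910 = \left(- \frac{30851}{-11004} + \left(2489 - 16641\right)\right) - 14910 = \left(\left(-30851\right) \left(- \frac{1}{11004}\right) - 14152\right) - 14910 = \left(\frac{30851}{11004} - 14152\right) - 14910 = - \frac{155697757}{11004} - 14910 = - \frac{319767397}{11004}$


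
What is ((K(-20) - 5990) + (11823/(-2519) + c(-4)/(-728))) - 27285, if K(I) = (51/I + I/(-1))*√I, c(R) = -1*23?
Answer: -61029309007/1833832 + 349*I*√5/10 ≈ -33280.0 + 78.039*I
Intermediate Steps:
c(R) = -23
K(I) = √I*(-I + 51/I) (K(I) = (51/I + I*(-1))*√I = (51/I - I)*√I = (-I + 51/I)*√I = √I*(-I + 51/I))
((K(-20) - 5990) + (11823/(-2519) + c(-4)/(-728))) - 27285 = (((51 - 1*(-20)²)/√(-20) - 5990) + (11823/(-2519) - 23/(-728))) - 27285 = (((-I*√5/10)*(51 - 1*400) - 5990) + (11823*(-1/2519) - 23*(-1/728))) - 27285 = (((-I*√5/10)*(51 - 400) - 5990) + (-11823/2519 + 23/728)) - 27285 = ((-I*√5/10*(-349) - 5990) - 8549207/1833832) - 27285 = ((349*I*√5/10 - 5990) - 8549207/1833832) - 27285 = ((-5990 + 349*I*√5/10) - 8549207/1833832) - 27285 = (-10993202887/1833832 + 349*I*√5/10) - 27285 = -61029309007/1833832 + 349*I*√5/10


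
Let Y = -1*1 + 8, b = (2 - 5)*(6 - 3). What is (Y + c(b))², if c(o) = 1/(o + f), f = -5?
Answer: 9409/196 ≈ 48.005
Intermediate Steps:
b = -9 (b = -3*3 = -9)
c(o) = 1/(-5 + o) (c(o) = 1/(o - 5) = 1/(-5 + o))
Y = 7 (Y = -1 + 8 = 7)
(Y + c(b))² = (7 + 1/(-5 - 9))² = (7 + 1/(-14))² = (7 - 1/14)² = (97/14)² = 9409/196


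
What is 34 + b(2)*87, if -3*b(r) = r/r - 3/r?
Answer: 97/2 ≈ 48.500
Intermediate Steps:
b(r) = -⅓ + 1/r (b(r) = -(r/r - 3/r)/3 = -(1 - 3/r)/3 = -⅓ + 1/r)
34 + b(2)*87 = 34 + ((⅓)*(3 - 1*2)/2)*87 = 34 + ((⅓)*(½)*(3 - 2))*87 = 34 + ((⅓)*(½)*1)*87 = 34 + (⅙)*87 = 34 + 29/2 = 97/2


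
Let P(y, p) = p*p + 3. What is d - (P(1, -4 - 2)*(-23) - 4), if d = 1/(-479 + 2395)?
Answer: 1726317/1916 ≈ 901.00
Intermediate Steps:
d = 1/1916 ≈ 0.00052192
P(y, p) = 3 + p² (P(y, p) = p² + 3 = 3 + p²)
d - (P(1, -4 - 2)*(-23) - 4) = 1/1916 - ((3 + (-4 - 2)²)*(-23) - 4) = 1/1916 - ((3 + (-6)²)*(-23) - 4) = 1/1916 - ((3 + 36)*(-23) - 4) = 1/1916 - (39*(-23) - 4) = 1/1916 - (-897 - 4) = 1/1916 - 1*(-901) = 1/1916 + 901 = 1726317/1916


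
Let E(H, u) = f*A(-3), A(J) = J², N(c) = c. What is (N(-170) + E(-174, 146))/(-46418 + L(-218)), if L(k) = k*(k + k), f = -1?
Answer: -179/48630 ≈ -0.0036809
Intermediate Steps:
L(k) = 2*k² (L(k) = k*(2*k) = 2*k²)
E(H, u) = -9 (E(H, u) = -1*(-3)² = -1*9 = -9)
(N(-170) + E(-174, 146))/(-46418 + L(-218)) = (-170 - 9)/(-46418 + 2*(-218)²) = -179/(-46418 + 2*47524) = -179/(-46418 + 95048) = -179/48630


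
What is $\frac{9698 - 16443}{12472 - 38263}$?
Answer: $\frac{6745}{25791} \approx 0.26153$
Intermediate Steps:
$\frac{9698 - 16443}{12472 - 38263} = - \frac{6745}{-25791} = \left(-6745\right) \left(- \frac{1}{25791}\right) = \frac{6745}{25791}$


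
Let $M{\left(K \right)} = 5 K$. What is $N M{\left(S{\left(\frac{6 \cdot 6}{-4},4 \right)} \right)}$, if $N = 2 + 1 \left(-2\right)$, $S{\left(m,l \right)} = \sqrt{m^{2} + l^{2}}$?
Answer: $0$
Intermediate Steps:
$S{\left(m,l \right)} = \sqrt{l^{2} + m^{2}}$
$N = 0$ ($N = 2 - 2 = 0$)
$N M{\left(S{\left(\frac{6 \cdot 6}{-4},4 \right)} \right)} = 0 \cdot 5 \sqrt{4^{2} + \left(\frac{6 \cdot 6}{-4}\right)^{2}} = 0 \cdot 5 \sqrt{16 + \left(36 \left(- \frac{1}{4}\right)\right)^{2}} = 0 \cdot 5 \sqrt{16 + \left(-9\right)^{2}} = 0 \cdot 5 \sqrt{16 + 81} = 0 \cdot 5 \sqrt{97} = 0$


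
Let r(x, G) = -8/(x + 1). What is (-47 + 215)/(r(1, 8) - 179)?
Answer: -56/61 ≈ -0.91803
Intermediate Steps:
r(x, G) = -8/(1 + x)
(-47 + 215)/(r(1, 8) - 179) = (-47 + 215)/(-8/(1 + 1) - 179) = 168/(-8/2 - 179) = 168/(-8*½ - 179) = 168/(-4 - 179) = 168/(-183) = 168*(-1/183) = -56/61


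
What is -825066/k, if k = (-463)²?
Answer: -1782/463 ≈ -3.8488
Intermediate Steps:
k = 214369
-825066/k = -825066/214369 = -825066*1/214369 = -1782/463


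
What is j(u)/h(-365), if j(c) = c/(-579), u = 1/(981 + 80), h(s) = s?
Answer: 1/224226435 ≈ 4.4598e-9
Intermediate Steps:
u = 1/1061 ≈ 0.00094251
j(c) = -c/579 (j(c) = c*(-1/579) = -c/579)
j(u)/h(-365) = -1/579*1/1061/(-365) = -1/614319*(-1/365) = 1/224226435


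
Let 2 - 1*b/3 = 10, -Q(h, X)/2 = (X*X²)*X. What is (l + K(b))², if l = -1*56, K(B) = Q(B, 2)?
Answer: 7744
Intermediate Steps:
Q(h, X) = -2*X⁴ (Q(h, X) = -2*X*X²*X = -2*X³*X = -2*X⁴)
b = -24 (b = 6 - 3*10 = 6 - 30 = -24)
K(B) = -32 (K(B) = -2*2⁴ = -2*16 = -32)
l = -56
(l + K(b))² = (-56 - 32)² = (-88)² = 7744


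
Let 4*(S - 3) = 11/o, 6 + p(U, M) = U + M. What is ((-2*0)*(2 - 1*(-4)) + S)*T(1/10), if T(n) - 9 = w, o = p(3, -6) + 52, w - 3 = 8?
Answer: 2635/43 ≈ 61.279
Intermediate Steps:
p(U, M) = -6 + M + U (p(U, M) = -6 + (U + M) = -6 + (M + U) = -6 + M + U)
w = 11 (w = 3 + 8 = 11)
o = 43 (o = (-6 - 6 + 3) + 52 = -9 + 52 = 43)
S = 527/172 (S = 3 + (11/43)/4 = 3 + (11*(1/43))/4 = 3 + (¼)*(11/43) = 3 + 11/172 = 527/172 ≈ 3.0640)
T(n) = 20 (T(n) = 9 + 11 = 20)
((-2*0)*(2 - 1*(-4)) + S)*T(1/10) = ((-2*0)*(2 - 1*(-4)) + 527/172)*20 = (0*(2 + 4) + 527/172)*20 = (0*6 + 527/172)*20 = (0 + 527/172)*20 = (527/172)*20 = 2635/43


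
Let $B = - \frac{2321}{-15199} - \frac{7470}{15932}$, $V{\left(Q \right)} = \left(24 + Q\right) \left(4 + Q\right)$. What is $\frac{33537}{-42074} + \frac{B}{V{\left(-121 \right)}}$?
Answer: $- \frac{11521056612555722}{14453290254360321} \approx -0.79712$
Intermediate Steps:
$V{\left(Q \right)} = \left(4 + Q\right) \left(24 + Q\right)$
$B = - \frac{38279179}{121075234}$ ($B = \left(-2321\right) \left(- \frac{1}{15199}\right) - \frac{3735}{7966} = \frac{2321}{15199} - \frac{3735}{7966} = - \frac{38279179}{121075234} \approx -0.31616$)
$\frac{33537}{-42074} + \frac{B}{V{\left(-121 \right)}} = \frac{33537}{-42074} - \frac{38279179}{121075234 \left(96 + \left(-121\right)^{2} + 28 \left(-121\right)\right)} = 33537 \left(- \frac{1}{42074}\right) - \frac{38279179}{121075234 \left(96 + 14641 - 3388\right)} = - \frac{33537}{42074} - \frac{38279179}{121075234 \cdot 11349} = - \frac{33537}{42074} - \frac{38279179}{1374082830666} = - \frac{11521056612555722}{14453290254360321}$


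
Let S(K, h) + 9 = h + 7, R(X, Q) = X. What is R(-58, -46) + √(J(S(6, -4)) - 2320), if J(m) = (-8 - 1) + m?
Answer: -58 + I*√2335 ≈ -58.0 + 48.322*I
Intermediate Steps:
S(K, h) = -2 + h (S(K, h) = -9 + (h + 7) = -9 + (7 + h) = -2 + h)
J(m) = -9 + m
R(-58, -46) + √(J(S(6, -4)) - 2320) = -58 + √((-9 + (-2 - 4)) - 2320) = -58 + √((-9 - 6) - 2320) = -58 + √(-15 - 2320) = -58 + √(-2335) = -58 + I*√2335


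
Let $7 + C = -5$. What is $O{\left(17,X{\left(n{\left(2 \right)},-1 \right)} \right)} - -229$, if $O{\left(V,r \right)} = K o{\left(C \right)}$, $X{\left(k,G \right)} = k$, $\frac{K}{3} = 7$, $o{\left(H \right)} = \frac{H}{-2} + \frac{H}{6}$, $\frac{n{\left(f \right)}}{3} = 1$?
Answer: $313$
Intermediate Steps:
$C = -12$ ($C = -7 - 5 = -12$)
$n{\left(f \right)} = 3$ ($n{\left(f \right)} = 3 \cdot 1 = 3$)
$o{\left(H \right)} = - \frac{H}{3}$ ($o{\left(H \right)} = H \left(- \frac{1}{2}\right) + H \frac{1}{6} = - \frac{H}{2} + \frac{H}{6} = - \frac{H}{3}$)
$K = 21$ ($K = 3 \cdot 7 = 21$)
$O{\left(V,r \right)} = 84$ ($O{\left(V,r \right)} = 21 \left(\left(- \frac{1}{3}\right) \left(-12\right)\right) = 21 \cdot 4 = 84$)
$O{\left(17,X{\left(n{\left(2 \right)},-1 \right)} \right)} - -229 = 84 - -229 = 84 + 229 = 313$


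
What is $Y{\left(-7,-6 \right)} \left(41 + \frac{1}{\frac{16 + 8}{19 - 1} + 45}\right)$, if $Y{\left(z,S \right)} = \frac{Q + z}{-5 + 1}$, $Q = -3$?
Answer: $\frac{14255}{139} \approx 102.55$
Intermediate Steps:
$Y{\left(z,S \right)} = \frac{3}{4} - \frac{z}{4}$ ($Y{\left(z,S \right)} = \frac{-3 + z}{-5 + 1} = \frac{-3 + z}{-4} = \left(-3 + z\right) \left(- \frac{1}{4}\right) = \frac{3}{4} - \frac{z}{4}$)
$Y{\left(-7,-6 \right)} \left(41 + \frac{1}{\frac{16 + 8}{19 - 1} + 45}\right) = \left(\frac{3}{4} - - \frac{7}{4}\right) \left(41 + \frac{1}{\frac{16 + 8}{19 - 1} + 45}\right) = \left(\frac{3}{4} + \frac{7}{4}\right) \left(41 + \frac{1}{\frac{24}{18} + 45}\right) = \frac{5 \left(41 + \frac{1}{24 \cdot \frac{1}{18} + 45}\right)}{2} = \frac{5 \left(41 + \frac{1}{\frac{4}{3} + 45}\right)}{2} = \frac{5 \left(41 + \frac{1}{\frac{139}{3}}\right)}{2} = \frac{5 \left(41 + \frac{3}{139}\right)}{2} = \frac{5}{2} \cdot \frac{5702}{139} = \frac{14255}{139}$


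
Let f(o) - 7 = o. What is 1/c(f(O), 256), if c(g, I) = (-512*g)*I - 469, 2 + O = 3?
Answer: -1/1049045 ≈ -9.5325e-7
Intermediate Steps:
O = 1 (O = -2 + 3 = 1)
f(o) = 7 + o
c(g, I) = -469 - 512*I*g (c(g, I) = -512*I*g - 469 = -469 - 512*I*g)
1/c(f(O), 256) = 1/(-469 - 512*256*(7 + 1)) = 1/(-469 - 512*256*8) = 1/(-469 - 1048576) = 1/(-1049045) = -1/1049045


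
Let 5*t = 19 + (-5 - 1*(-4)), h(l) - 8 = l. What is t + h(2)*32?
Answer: 1618/5 ≈ 323.60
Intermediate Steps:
h(l) = 8 + l
t = 18/5 (t = (19 + (-5 - 1*(-4)))/5 = (19 + (-5 + 4))/5 = (19 - 1)/5 = (⅕)*18 = 18/5 ≈ 3.6000)
t + h(2)*32 = 18/5 + (8 + 2)*32 = 18/5 + 10*32 = 18/5 + 320 = 1618/5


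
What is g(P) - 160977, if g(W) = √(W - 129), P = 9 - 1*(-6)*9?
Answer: -160977 + I*√66 ≈ -1.6098e+5 + 8.124*I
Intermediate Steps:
P = 63 (P = 9 + 6*9 = 9 + 54 = 63)
g(W) = √(-129 + W)
g(P) - 160977 = √(-129 + 63) - 160977 = √(-66) - 160977 = I*√66 - 160977 = -160977 + I*√66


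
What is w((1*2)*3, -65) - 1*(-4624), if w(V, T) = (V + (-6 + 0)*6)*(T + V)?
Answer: 6394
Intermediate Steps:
w(V, T) = (-36 + V)*(T + V) (w(V, T) = (V - 6*6)*(T + V) = (V - 36)*(T + V) = (-36 + V)*(T + V))
w((1*2)*3, -65) - 1*(-4624) = (((1*2)*3)**2 - 36*(-65) - 36*1*2*3 - 65*1*2*3) - 1*(-4624) = ((2*3)**2 + 2340 - 72*3 - 130*3) + 4624 = (6**2 + 2340 - 36*6 - 65*6) + 4624 = (36 + 2340 - 216 - 390) + 4624 = 1770 + 4624 = 6394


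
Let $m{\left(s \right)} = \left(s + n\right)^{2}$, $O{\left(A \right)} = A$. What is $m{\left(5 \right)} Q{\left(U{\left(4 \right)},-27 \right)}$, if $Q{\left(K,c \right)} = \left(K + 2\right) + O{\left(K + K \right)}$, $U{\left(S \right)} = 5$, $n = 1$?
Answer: $612$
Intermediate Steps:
$m{\left(s \right)} = \left(1 + s\right)^{2}$ ($m{\left(s \right)} = \left(s + 1\right)^{2} = \left(1 + s\right)^{2}$)
$Q{\left(K,c \right)} = 2 + 3 K$ ($Q{\left(K,c \right)} = \left(K + 2\right) + \left(K + K\right) = \left(2 + K\right) + 2 K = 2 + 3 K$)
$m{\left(5 \right)} Q{\left(U{\left(4 \right)},-27 \right)} = \left(1 + 5\right)^{2} \left(2 + 3 \cdot 5\right) = 6^{2} \left(2 + 15\right) = 36 \cdot 17 = 612$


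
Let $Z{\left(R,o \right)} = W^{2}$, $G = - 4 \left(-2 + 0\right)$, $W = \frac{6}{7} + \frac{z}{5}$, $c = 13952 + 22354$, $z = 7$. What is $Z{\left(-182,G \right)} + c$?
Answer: $\frac{44481091}{1225} \approx 36311.0$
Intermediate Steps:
$c = 36306$
$W = \frac{79}{35}$ ($W = \frac{6}{7} + \frac{7}{5} = \frac{79}{35} \approx 2.2571$)
$G = 8$ ($G = \left(-4\right) \left(-2\right) = 8$)
$Z{\left(R,o \right)} = \frac{6241}{1225}$ ($Z{\left(R,o \right)} = \left(\frac{79}{35}\right)^{2} = \frac{6241}{1225}$)
$Z{\left(-182,G \right)} + c = \frac{6241}{1225} + 36306 = \frac{44481091}{1225}$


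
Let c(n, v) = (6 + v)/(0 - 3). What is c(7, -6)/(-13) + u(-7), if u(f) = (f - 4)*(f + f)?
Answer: 154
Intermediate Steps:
c(n, v) = -2 - v/3 (c(n, v) = (6 + v)/(-3) = (6 + v)*(-⅓) = -2 - v/3)
u(f) = 2*f*(-4 + f) (u(f) = (-4 + f)*(2*f) = 2*f*(-4 + f))
c(7, -6)/(-13) + u(-7) = (-2 - ⅓*(-6))/(-13) + 2*(-7)*(-4 - 7) = (-2 + 2)*(-1/13) + 2*(-7)*(-11) = 0*(-1/13) + 154 = 0 + 154 = 154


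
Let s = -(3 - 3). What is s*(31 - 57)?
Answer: 0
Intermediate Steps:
s = 0 (s = -1*0 = 0)
s*(31 - 57) = 0*(31 - 57) = 0*(-26) = 0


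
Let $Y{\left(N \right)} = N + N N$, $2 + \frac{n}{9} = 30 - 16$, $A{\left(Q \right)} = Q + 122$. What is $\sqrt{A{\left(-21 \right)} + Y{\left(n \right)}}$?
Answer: $\sqrt{11873} \approx 108.96$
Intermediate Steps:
$A{\left(Q \right)} = 122 + Q$
$n = 108$ ($n = -18 + 9 \left(30 - 16\right) = -18 + 9 \cdot 14 = -18 + 126 = 108$)
$Y{\left(N \right)} = N + N^{2}$
$\sqrt{A{\left(-21 \right)} + Y{\left(n \right)}} = \sqrt{\left(122 - 21\right) + 108 \left(1 + 108\right)} = \sqrt{101 + 108 \cdot 109} = \sqrt{101 + 11772} = \sqrt{11873}$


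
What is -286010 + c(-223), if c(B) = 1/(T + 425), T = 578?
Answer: -286868029/1003 ≈ -2.8601e+5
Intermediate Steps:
c(B) = 1/1003 (c(B) = 1/(578 + 425) = 1/1003)
-286010 + c(-223) = -286010 + 1/1003 = -286868029/1003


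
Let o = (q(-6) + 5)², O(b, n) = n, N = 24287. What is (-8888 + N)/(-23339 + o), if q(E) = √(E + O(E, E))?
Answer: -15399*I/(20*√3 + 23326*I) ≈ -0.66016 - 0.0009804*I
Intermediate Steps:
q(E) = √2*√E (q(E) = √(E + E) = √(2*E) = √2*√E)
o = (5 + 2*I*√3)² (o = (√2*√(-6) + 5)² = (√2*(I*√6) + 5)² = (2*I*√3 + 5)² = (5 + 2*I*√3)² ≈ 13.0 + 34.641*I)
(-8888 + N)/(-23339 + o) = (-8888 + 24287)/(-23339 + (13 + 20*I*√3)) = 15399/(-23326 + 20*I*√3)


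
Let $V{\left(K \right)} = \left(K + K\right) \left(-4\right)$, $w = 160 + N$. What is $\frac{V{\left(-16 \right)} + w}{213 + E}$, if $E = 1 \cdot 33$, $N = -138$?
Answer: $\frac{25}{41} \approx 0.60976$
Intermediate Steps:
$E = 33$
$w = 22$ ($w = 160 - 138 = 22$)
$V{\left(K \right)} = - 8 K$ ($V{\left(K \right)} = 2 K \left(-4\right) = - 8 K$)
$\frac{V{\left(-16 \right)} + w}{213 + E} = \frac{\left(-8\right) \left(-16\right) + 22}{213 + 33} = \frac{128 + 22}{246} = 150 \cdot \frac{1}{246} = \frac{25}{41}$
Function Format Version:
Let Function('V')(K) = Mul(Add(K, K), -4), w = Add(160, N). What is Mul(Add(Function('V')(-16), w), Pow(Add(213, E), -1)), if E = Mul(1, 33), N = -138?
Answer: Rational(25, 41) ≈ 0.60976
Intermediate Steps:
E = 33
w = 22 (w = Add(160, -138) = 22)
Function('V')(K) = Mul(-8, K) (Function('V')(K) = Mul(Mul(2, K), -4) = Mul(-8, K))
Mul(Add(Function('V')(-16), w), Pow(Add(213, E), -1)) = Mul(Add(Mul(-8, -16), 22), Pow(Add(213, 33), -1)) = Mul(Add(128, 22), Pow(246, -1)) = Mul(150, Rational(1, 246)) = Rational(25, 41)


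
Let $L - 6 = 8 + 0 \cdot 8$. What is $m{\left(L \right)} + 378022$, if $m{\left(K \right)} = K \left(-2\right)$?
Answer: $377994$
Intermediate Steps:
$L = 14$ ($L = 6 + \left(8 + 0 \cdot 8\right) = 6 + \left(8 + 0\right) = 6 + 8 = 14$)
$m{\left(K \right)} = - 2 K$
$m{\left(L \right)} + 378022 = \left(-2\right) 14 + 378022 = -28 + 378022 = 377994$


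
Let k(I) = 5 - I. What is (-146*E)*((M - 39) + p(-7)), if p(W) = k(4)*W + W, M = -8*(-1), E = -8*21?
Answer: -1103760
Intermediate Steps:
E = -168
M = 8
p(W) = 2*W (p(W) = (5 - 1*4)*W + W = (5 - 4)*W + W = 1*W + W = W + W = 2*W)
(-146*E)*((M - 39) + p(-7)) = (-146*(-168))*((8 - 39) + 2*(-7)) = 24528*(-31 - 14) = 24528*(-45) = -1103760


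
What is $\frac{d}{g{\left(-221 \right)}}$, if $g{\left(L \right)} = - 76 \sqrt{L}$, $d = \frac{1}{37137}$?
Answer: $\frac{i \sqrt{221}}{623753052} \approx 2.3833 \cdot 10^{-8} i$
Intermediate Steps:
$d = \frac{1}{37137} \approx 2.6927 \cdot 10^{-5}$
$\frac{d}{g{\left(-221 \right)}} = \frac{1}{37137 \left(- 76 \sqrt{-221}\right)} = \frac{1}{37137 \left(- 76 i \sqrt{221}\right)} = \frac{\frac{1}{16796} i \sqrt{221}}{37137} = \frac{i \sqrt{221}}{623753052}$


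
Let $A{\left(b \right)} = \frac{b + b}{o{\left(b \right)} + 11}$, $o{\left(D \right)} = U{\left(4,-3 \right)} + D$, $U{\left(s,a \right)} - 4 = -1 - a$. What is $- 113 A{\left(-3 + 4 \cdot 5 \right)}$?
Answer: $-113$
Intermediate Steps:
$U{\left(s,a \right)} = 3 - a$ ($U{\left(s,a \right)} = 4 - \left(1 + a\right) = 3 - a$)
$o{\left(D \right)} = 6 + D$ ($o{\left(D \right)} = \left(3 - -3\right) + D = \left(3 + 3\right) + D = 6 + D$)
$A{\left(b \right)} = \frac{2 b}{17 + b}$ ($A{\left(b \right)} = \frac{b + b}{\left(6 + b\right) + 11} = \frac{2 b}{17 + b}$)
$- 113 A{\left(-3 + 4 \cdot 5 \right)} = - 113 \frac{2 \left(-3 + 4 \cdot 5\right)}{17 + \left(-3 + 4 \cdot 5\right)} = - 113 \frac{2 \left(-3 + 20\right)}{17 + \left(-3 + 20\right)} = - 113 \cdot 2 \cdot 17 \frac{1}{17 + 17} = - 113 \cdot 2 \cdot 17 \cdot \frac{1}{34} = \left(-113\right) 1 = -113$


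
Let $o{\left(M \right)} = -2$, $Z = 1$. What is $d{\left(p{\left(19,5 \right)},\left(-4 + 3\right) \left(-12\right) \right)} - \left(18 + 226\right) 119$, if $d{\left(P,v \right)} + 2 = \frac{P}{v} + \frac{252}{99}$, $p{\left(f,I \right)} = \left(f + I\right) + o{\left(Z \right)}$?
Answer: $- \frac{1916219}{66} \approx -29034.0$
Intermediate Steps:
$p{\left(f,I \right)} = -2 + I + f$ ($p{\left(f,I \right)} = \left(f + I\right) - 2 = \left(I + f\right) - 2 = -2 + I + f$)
$d{\left(P,v \right)} = \frac{6}{11} + \frac{P}{v}$ ($d{\left(P,v \right)} = -2 + \left(\frac{P}{v} + \frac{252}{99}\right) = -2 + \left(\frac{P}{v} + 252 \cdot \frac{1}{99}\right) = -2 + \left(\frac{P}{v} + \frac{28}{11}\right) = -2 + \left(\frac{28}{11} + \frac{P}{v}\right) = \frac{6}{11} + \frac{P}{v}$)
$d{\left(p{\left(19,5 \right)},\left(-4 + 3\right) \left(-12\right) \right)} - \left(18 + 226\right) 119 = \left(\frac{6}{11} + \frac{-2 + 5 + 19}{\left(-4 + 3\right) \left(-12\right)}\right) - \left(18 + 226\right) 119 = \left(\frac{6}{11} + \frac{22}{\left(-1\right) \left(-12\right)}\right) - 244 \cdot 119 = \left(\frac{6}{11} + \frac{22}{12}\right) - 29036 = \left(\frac{6}{11} + 22 \cdot \frac{1}{12}\right) - 29036 = \left(\frac{6}{11} + \frac{11}{6}\right) - 29036 = \frac{157}{66} - 29036 = - \frac{1916219}{66}$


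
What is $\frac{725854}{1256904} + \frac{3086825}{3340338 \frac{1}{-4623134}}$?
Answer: $- \frac{1494752519105677879}{349873682796} \approx -4.2723 \cdot 10^{6}$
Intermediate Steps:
$\frac{725854}{1256904} + \frac{3086825}{3340338 \frac{1}{-4623134}} = 725854 \cdot \frac{1}{1256904} + \frac{3086825}{3340338 \left(- \frac{1}{4623134}\right)} = \frac{362927}{628452} + \frac{3086825}{- \frac{1670169}{2311567}} = \frac{362927}{628452} + 3086825 \left(- \frac{2311567}{1670169}\right) = \frac{362927}{628452} - \frac{7135402804775}{1670169} = - \frac{1494752519105677879}{349873682796}$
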